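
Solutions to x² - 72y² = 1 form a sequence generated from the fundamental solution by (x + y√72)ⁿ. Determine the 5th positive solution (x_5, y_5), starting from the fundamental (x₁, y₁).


Step 1: Find the fundamental solution (x₁, y₁) of x² - 72y² = 1.
  Expand √72 as a continued fraction. a₀ = ⌊√72⌋ = 8; iterate m_{k+1} = d_k·a_k − m_k, d_{k+1} = (72 − m_{k+1}²)/d_k, a_{k+1} = ⌊(a₀ + m_{k+1})/d_{k+1}⌋ (starting m₀ = 0, d₀ = 1), with convergents p_k = a_k·p_{k-1} + p_{k-2}, q_k = a_k·q_{k-1} + q_{k-2} (p₋₁ = 1, q₋₁ = 0):
  k = 0: a₀ = 8; p₀/q₀ = 8/1; p₀² − 72·q₀² = 64 − 72 = -8.
  k = 1: m = 8, d = 8, a = ⌊(8 + 8)/8⌋ = 2; p/q = (2·8 + 1)/(2·1 + 0) = 17/2; p² − 72·q² = 289 − 288 = 1.
  The first convergent with p² − 72·q² = 1 gives the fundamental solution (x₁, y₁) = (17, 2).
Step 2: Apply the recurrence (x_{n+1}, y_{n+1}) = (x₁x_n + 72y₁y_n, x₁y_n + y₁x_n) repeatedly.
  From (x_1, y_1) = (17, 2): x_2 = 17·17 + 72·2·2 = 577; y_2 = 17·2 + 2·17 = 68.
  From (x_2, y_2) = (577, 68): x_3 = 17·577 + 72·2·68 = 19601; y_3 = 17·68 + 2·577 = 2310.
  From (x_3, y_3) = (19601, 2310): x_4 = 17·19601 + 72·2·2310 = 665857; y_4 = 17·2310 + 2·19601 = 78472.
  From (x_4, y_4) = (665857, 78472): x_5 = 17·665857 + 72·2·78472 = 22619537; y_5 = 17·78472 + 2·665857 = 2665738.
Step 3: Verify x_5² - 72·y_5² = 511643454094369 - 511643454094368 = 1 (should be 1). ✓

(x_1, y_1) = (17, 2); (x_5, y_5) = (22619537, 2665738).


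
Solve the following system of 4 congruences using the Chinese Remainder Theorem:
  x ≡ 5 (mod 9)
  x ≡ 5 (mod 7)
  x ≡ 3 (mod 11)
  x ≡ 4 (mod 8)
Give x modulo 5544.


Product of moduli M = 9 · 7 · 11 · 8 = 5544.
Merge one congruence at a time:
  Start: x ≡ 5 (mod 9).
  Combine with x ≡ 5 (mod 7); new modulus lcm = 63.
    Write x = 5 + 9·t and substitute into x ≡ 5 (mod 7): 9·t ≡ 5 − 5 = 0 (mod 7).
    Reduce coefficients mod 7: 2·t ≡ 0 (mod 7).
    The inverse of 2 mod 7 is 4 (since 2·4 = 8 = 1·7 + 1), so t ≡ 4·0 = 0 ≡ 0 (mod 7).
    Then x = 5 + 9·0 = 5, valid modulo lcm(9, 7) = 63: x ≡ 5 (mod 63).
  Combine with x ≡ 3 (mod 11); new modulus lcm = 693.
    Write x = 5 + 63·t and substitute into x ≡ 3 (mod 11): 63·t ≡ 3 − 5 = -2 (mod 11).
    Reduce coefficients mod 11: 8·t ≡ 9 (mod 11).
    The inverse of 8 mod 11 is 7 (since 8·7 = 56 = 5·11 + 1), so t ≡ 7·9 = 63 ≡ 8 (mod 11).
    Then x = 5 + 63·8 = 509, valid modulo lcm(63, 11) = 693: x ≡ 509 (mod 693).
  Combine with x ≡ 4 (mod 8); new modulus lcm = 5544.
    Write x = 509 + 693·t and substitute into x ≡ 4 (mod 8): 693·t ≡ 4 − 509 = -505 (mod 8).
    Reduce coefficients mod 8: 5·t ≡ 7 (mod 8).
    The inverse of 5 mod 8 is 5 (since 5·5 = 25 = 3·8 + 1), so t ≡ 5·7 = 35 ≡ 3 (mod 8).
    Then x = 509 + 693·3 = 2588, valid modulo lcm(693, 8) = 5544: x ≡ 2588 (mod 5544).
Verify against each original: 2588 mod 9 = 5, 2588 mod 7 = 5, 2588 mod 11 = 3, 2588 mod 8 = 4.

x ≡ 2588 (mod 5544).


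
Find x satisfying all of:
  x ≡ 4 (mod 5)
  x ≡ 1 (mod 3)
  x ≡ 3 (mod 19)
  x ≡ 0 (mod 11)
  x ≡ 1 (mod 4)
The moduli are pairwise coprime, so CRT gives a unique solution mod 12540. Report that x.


Product of moduli M = 5 · 3 · 19 · 11 · 4 = 12540.
Merge one congruence at a time:
  Start: x ≡ 4 (mod 5).
  Combine with x ≡ 1 (mod 3); new modulus lcm = 15.
    Write x = 4 + 5·t and substitute into x ≡ 1 (mod 3): 5·t ≡ 1 − 4 = -3 (mod 3).
    Reduce coefficients mod 3: 2·t ≡ 0 (mod 3).
    The inverse of 2 mod 3 is 2 (since 2·2 = 4 = 1·3 + 1), so t ≡ 2·0 = 0 ≡ 0 (mod 3).
    Then x = 4 + 5·0 = 4, valid modulo lcm(5, 3) = 15: x ≡ 4 (mod 15).
  Combine with x ≡ 3 (mod 19); new modulus lcm = 285.
    Write x = 4 + 15·t and substitute into x ≡ 3 (mod 19): 15·t ≡ 3 − 4 = -1 (mod 19).
    Reduce coefficients mod 19: 15·t ≡ 18 (mod 19).
    The inverse of 15 mod 19 is 14 (since 15·14 = 210 = 11·19 + 1), so t ≡ 14·18 = 252 ≡ 5 (mod 19).
    Then x = 4 + 15·5 = 79, valid modulo lcm(15, 19) = 285: x ≡ 79 (mod 285).
  Combine with x ≡ 0 (mod 11); new modulus lcm = 3135.
    Write x = 79 + 285·t and substitute into x ≡ 0 (mod 11): 285·t ≡ 0 − 79 = -79 (mod 11).
    Reduce coefficients mod 11: 10·t ≡ 9 (mod 11).
    The inverse of 10 mod 11 is 10 (since 10·10 = 100 = 9·11 + 1), so t ≡ 10·9 = 90 ≡ 2 (mod 11).
    Then x = 79 + 285·2 = 649, valid modulo lcm(285, 11) = 3135: x ≡ 649 (mod 3135).
  Combine with x ≡ 1 (mod 4); new modulus lcm = 12540.
    Write x = 649 + 3135·t and substitute into x ≡ 1 (mod 4): 3135·t ≡ 1 − 649 = -648 (mod 4).
    Reduce coefficients mod 4: 3·t ≡ 0 (mod 4).
    The inverse of 3 mod 4 is 3 (since 3·3 = 9 = 2·4 + 1), so t ≡ 3·0 = 0 ≡ 0 (mod 4).
    Then x = 649 + 3135·0 = 649, valid modulo lcm(3135, 4) = 12540: x ≡ 649 (mod 12540).
Verify against each original: 649 mod 5 = 4, 649 mod 3 = 1, 649 mod 19 = 3, 649 mod 11 = 0, 649 mod 4 = 1.

x ≡ 649 (mod 12540).


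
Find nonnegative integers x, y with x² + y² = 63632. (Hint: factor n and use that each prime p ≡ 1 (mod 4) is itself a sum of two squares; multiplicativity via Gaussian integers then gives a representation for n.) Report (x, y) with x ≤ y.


Step 1: Factor n = 63632 = 2^4 · 41 · 97.
Step 2: Check the mod-4 condition on each prime factor: 2 = 2 (special); 41 ≡ 1 (mod 4), exponent 1; 97 ≡ 1 (mod 4), exponent 1.
All primes ≡ 3 (mod 4) appear to even exponent (or don't appear), so by the two-squares theorem n IS expressible as a sum of two squares.
Step 3: Build a representation. Group n = k² · m with k = 4 and m = 41 · 97 = 3977 (a product of primes ≡ 1 (mod 4)); a representation of m scales to one of n via (k·x)² + (k·y)² = k²(x² + y²). Each prime p ≡ 1 (mod 4) is itself a sum of two squares; find a² by testing p − a² for a perfect square:
  41: 41 − 1² = 40, 41 − 2² = 37, 41 − 3² = 32, 41 − 4² = 25 = 5² ⇒ 41 = 4² + 5².
  97: 97 − 1² = 96, 97 − 2² = 93, 97 − 3² = 88, 97 − 4² = 81 = 9² ⇒ 97 = 4² + 9².
  Combine using the Brahmagupta–Fibonacci identity (a² + b²)(c² + d²) = (ac − bd)² + (ad + bc)² = (ac + bd)² + (ad − bc)²:
  41 · 97 = 3977: from (4² + 5²)(4² + 9²), take (4·4 − 5·9, 4·9 + 5·4) = (16 − 45, 36 + 20) = (-29, 56); dropping signs (only squares matter) gives (29, 56); check 29² + 56² = 841 + 3136 = 3977 ✓.
  Scale by k = 4: (4·29, 4·56) = (116, 224).
Step 4: Order so x ≤ y and verify: 116² + 224² = 13456 + 50176 = 63632 = n. ✓

n = 63632 = 116² + 224² (one valid representation with x ≤ y).


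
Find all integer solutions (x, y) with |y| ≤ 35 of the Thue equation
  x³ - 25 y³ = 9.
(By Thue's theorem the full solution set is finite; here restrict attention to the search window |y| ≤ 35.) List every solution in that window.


The equation is x³ - 25y³ = 9. For fixed y, x³ = 25·y³ + 9, so a solution requires the RHS to be a perfect cube.
Strategy: iterate y from -35 to 35, compute RHS = 25·y³ + 9, and check whether it is a (positive or negative) perfect cube.
Check small values of y:
  y = 0: RHS = 9 is not a perfect cube.
  y = 1: RHS = 34 is not a perfect cube.
  y = -1: RHS = -16 is not a perfect cube.
  y = 2: RHS = 209 is not a perfect cube.
  y = -2: RHS = -191 is not a perfect cube.
  y = 3: RHS = 684 is not a perfect cube.
  y = -3: RHS = -666 is not a perfect cube.
Continuing the search up to |y| = 35 finds no solutions either.
No (x, y) in the scanned range satisfies the equation.

No integer solutions with |y| ≤ 35.


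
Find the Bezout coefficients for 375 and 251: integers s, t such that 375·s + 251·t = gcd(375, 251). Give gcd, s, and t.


Euclidean algorithm on (375, 251) — divide until remainder is 0:
  375 = 1 · 251 + 124
  251 = 2 · 124 + 3
  124 = 41 · 3 + 1
  3 = 3 · 1 + 0
gcd(375, 251) = 1.
Track Bezout coefficients alongside the remainders: start with r₀ = 375 = a·1 + b·0 (s = 1, t = 0) and r₁ = 251 = a·0 + b·1 (s = 0, t = 1); each new remainder r_{k+1} = r_{k-1} − q_k·r_k inherits s_{k+1} = s_{k-1} − q_k·s_k, t_{k+1} = t_{k-1} − q_k·t_k, so r_k = a·s_k + b·t_k at every step:
  q = 1: r = 124, s = 1 − 1·0 = 1, t = 0 − 1·1 = -1  (check: 375·1 + 251·(-1) = 124)
  q = 2: r = 3, s = 0 − 2·1 = -2, t = 1 − 2·(-1) = 3  (check: 375·(-2) + 251·3 = 3)
  q = 41: r = 1, s = 1 − 41·(-2) = 83, t = -1 − 41·3 = -124  (check: 375·83 + 251·(-124) = 1)
The row with r = 1 (the gcd) gives the Bezout coefficients s = 83, t = -124.
Result: 375 · (83) + 251 · (-124) = 1.

gcd(375, 251) = 1; s = 83, t = -124 (check: 375·83 + 251·(-124) = 1).


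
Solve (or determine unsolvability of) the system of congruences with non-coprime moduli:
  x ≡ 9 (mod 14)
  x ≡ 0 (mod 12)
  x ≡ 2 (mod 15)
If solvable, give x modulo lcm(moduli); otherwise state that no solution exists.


Moduli 14, 12, 15 are not pairwise coprime, so CRT works modulo lcm(m_i) when all pairwise compatibility conditions hold.
Pairwise compatibility: gcd(m_i, m_j) must divide a_i - a_j for every pair.
Merge one congruence at a time:
  Start: x ≡ 9 (mod 14).
  Combine with x ≡ 0 (mod 12): gcd(14, 12) = 2, and 0 - 9 = -9 is NOT divisible by 2.
    ⇒ system is inconsistent (no integer solution).

No solution (the system is inconsistent).


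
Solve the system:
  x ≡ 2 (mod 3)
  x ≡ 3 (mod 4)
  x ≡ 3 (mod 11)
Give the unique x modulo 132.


Moduli 3, 4, 11 are pairwise coprime; by CRT there is a unique solution modulo M = 3 · 4 · 11 = 132.
Solve pairwise, accumulating the modulus:
  Start with x ≡ 2 (mod 3).
  Combine with x ≡ 3 (mod 4): since gcd(3, 4) = 1, we get a unique residue mod 12.
    Write x = 2 + 3·t and substitute into x ≡ 3 (mod 4): 3·t ≡ 3 − 2 = 1 (mod 4).
    The inverse of 3 mod 4 is 3 (since 3·3 = 9 = 2·4 + 1), so t ≡ 3·1 = 3 ≡ 3 (mod 4).
    Then x = 2 + 3·3 = 11, valid modulo lcm(3, 4) = 12: x ≡ 11 (mod 12).
  Combine with x ≡ 3 (mod 11): since gcd(12, 11) = 1, we get a unique residue mod 132.
    Write x = 11 + 12·t and substitute into x ≡ 3 (mod 11): 12·t ≡ 3 − 11 = -8 (mod 11).
    Reduce coefficients mod 11: 1·t ≡ 3 (mod 11).
    So t ≡ 3 (mod 11).
    Then x = 11 + 12·3 = 47, valid modulo lcm(12, 11) = 132: x ≡ 47 (mod 132).
Verify: 47 mod 3 = 2 ✓, 47 mod 4 = 3 ✓, 47 mod 11 = 3 ✓.

x ≡ 47 (mod 132).


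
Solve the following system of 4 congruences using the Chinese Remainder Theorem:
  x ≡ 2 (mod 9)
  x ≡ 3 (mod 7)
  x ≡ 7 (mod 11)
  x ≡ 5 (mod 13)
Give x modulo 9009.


Product of moduli M = 9 · 7 · 11 · 13 = 9009.
Merge one congruence at a time:
  Start: x ≡ 2 (mod 9).
  Combine with x ≡ 3 (mod 7); new modulus lcm = 63.
    Write x = 2 + 9·t and substitute into x ≡ 3 (mod 7): 9·t ≡ 3 − 2 = 1 (mod 7).
    Reduce coefficients mod 7: 2·t ≡ 1 (mod 7).
    The inverse of 2 mod 7 is 4 (since 2·4 = 8 = 1·7 + 1), so t ≡ 4·1 = 4 ≡ 4 (mod 7).
    Then x = 2 + 9·4 = 38, valid modulo lcm(9, 7) = 63: x ≡ 38 (mod 63).
  Combine with x ≡ 7 (mod 11); new modulus lcm = 693.
    Write x = 38 + 63·t and substitute into x ≡ 7 (mod 11): 63·t ≡ 7 − 38 = -31 (mod 11).
    Reduce coefficients mod 11: 8·t ≡ 2 (mod 11).
    The inverse of 8 mod 11 is 7 (since 8·7 = 56 = 5·11 + 1), so t ≡ 7·2 = 14 ≡ 3 (mod 11).
    Then x = 38 + 63·3 = 227, valid modulo lcm(63, 11) = 693: x ≡ 227 (mod 693).
  Combine with x ≡ 5 (mod 13); new modulus lcm = 9009.
    Write x = 227 + 693·t and substitute into x ≡ 5 (mod 13): 693·t ≡ 5 − 227 = -222 (mod 13).
    Reduce coefficients mod 13: 4·t ≡ 12 (mod 13).
    The inverse of 4 mod 13 is 10 (since 4·10 = 40 = 3·13 + 1), so t ≡ 10·12 = 120 ≡ 3 (mod 13).
    Then x = 227 + 693·3 = 2306, valid modulo lcm(693, 13) = 9009: x ≡ 2306 (mod 9009).
Verify against each original: 2306 mod 9 = 2, 2306 mod 7 = 3, 2306 mod 11 = 7, 2306 mod 13 = 5.

x ≡ 2306 (mod 9009).


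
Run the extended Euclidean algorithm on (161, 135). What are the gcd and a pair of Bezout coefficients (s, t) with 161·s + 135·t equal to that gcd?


Euclidean algorithm on (161, 135) — divide until remainder is 0:
  161 = 1 · 135 + 26
  135 = 5 · 26 + 5
  26 = 5 · 5 + 1
  5 = 5 · 1 + 0
gcd(161, 135) = 1.
Track Bezout coefficients alongside the remainders: start with r₀ = 161 = a·1 + b·0 (s = 1, t = 0) and r₁ = 135 = a·0 + b·1 (s = 0, t = 1); each new remainder r_{k+1} = r_{k-1} − q_k·r_k inherits s_{k+1} = s_{k-1} − q_k·s_k, t_{k+1} = t_{k-1} − q_k·t_k, so r_k = a·s_k + b·t_k at every step:
  q = 1: r = 26, s = 1 − 1·0 = 1, t = 0 − 1·1 = -1  (check: 161·1 + 135·(-1) = 26)
  q = 5: r = 5, s = 0 − 5·1 = -5, t = 1 − 5·(-1) = 6  (check: 161·(-5) + 135·6 = 5)
  q = 5: r = 1, s = 1 − 5·(-5) = 26, t = -1 − 5·6 = -31  (check: 161·26 + 135·(-31) = 1)
The row with r = 1 (the gcd) gives the Bezout coefficients s = 26, t = -31.
Result: 161 · (26) + 135 · (-31) = 1.

gcd(161, 135) = 1; s = 26, t = -31 (check: 161·26 + 135·(-31) = 1).


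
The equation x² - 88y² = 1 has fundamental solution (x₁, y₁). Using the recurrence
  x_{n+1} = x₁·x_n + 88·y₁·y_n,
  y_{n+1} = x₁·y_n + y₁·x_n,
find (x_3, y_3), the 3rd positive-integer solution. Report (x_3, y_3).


Step 1: Find the fundamental solution (x₁, y₁) of x² - 88y² = 1.
  Expand √88 as a continued fraction. a₀ = ⌊√88⌋ = 9; iterate m_{k+1} = d_k·a_k − m_k, d_{k+1} = (88 − m_{k+1}²)/d_k, a_{k+1} = ⌊(a₀ + m_{k+1})/d_{k+1}⌋ (starting m₀ = 0, d₀ = 1), with convergents p_k = a_k·p_{k-1} + p_{k-2}, q_k = a_k·q_{k-1} + q_{k-2} (p₋₁ = 1, q₋₁ = 0):
  k = 0: a₀ = 9; p₀/q₀ = 9/1; p₀² − 88·q₀² = 81 − 88 = -7.
  k = 1: m = 9, d = 7, a = ⌊(9 + 9)/7⌋ = 2; p/q = (2·9 + 1)/(2·1 + 0) = 19/2; p² − 88·q² = 361 − 352 = 9.
  k = 2: m = 5, d = 9, a = ⌊(9 + 5)/9⌋ = 1; p/q = (1·19 + 9)/(1·2 + 1) = 28/3; p² − 88·q² = 784 − 792 = -8.
  k = 3: m = 4, d = 8, a = ⌊(9 + 4)/8⌋ = 1; p/q = (1·28 + 19)/(1·3 + 2) = 47/5; p² − 88·q² = 2209 − 2200 = 9.
  k = 4: m = 4, d = 9, a = ⌊(9 + 4)/9⌋ = 1; p/q = (1·47 + 28)/(1·5 + 3) = 75/8; p² − 88·q² = 5625 − 5632 = -7.
  k = 5: m = 5, d = 7, a = ⌊(9 + 5)/7⌋ = 2; p/q = (2·75 + 47)/(2·8 + 5) = 197/21; p² − 88·q² = 38809 − 38808 = 1.
  The first convergent with p² − 88·q² = 1 gives the fundamental solution (x₁, y₁) = (197, 21).
Step 2: Apply the recurrence (x_{n+1}, y_{n+1}) = (x₁x_n + 88y₁y_n, x₁y_n + y₁x_n) repeatedly.
  From (x_1, y_1) = (197, 21): x_2 = 197·197 + 88·21·21 = 77617; y_2 = 197·21 + 21·197 = 8274.
  From (x_2, y_2) = (77617, 8274): x_3 = 197·77617 + 88·21·8274 = 30580901; y_3 = 197·8274 + 21·77617 = 3259935.
Step 3: Verify x_3² - 88·y_3² = 935191505971801 - 935191505971800 = 1 (should be 1). ✓

(x_1, y_1) = (197, 21); (x_3, y_3) = (30580901, 3259935).


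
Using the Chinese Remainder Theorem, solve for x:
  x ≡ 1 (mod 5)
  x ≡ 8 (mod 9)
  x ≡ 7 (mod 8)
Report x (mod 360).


Moduli 5, 9, 8 are pairwise coprime; by CRT there is a unique solution modulo M = 5 · 9 · 8 = 360.
Solve pairwise, accumulating the modulus:
  Start with x ≡ 1 (mod 5).
  Combine with x ≡ 8 (mod 9): since gcd(5, 9) = 1, we get a unique residue mod 45.
    Write x = 1 + 5·t and substitute into x ≡ 8 (mod 9): 5·t ≡ 8 − 1 = 7 (mod 9).
    The inverse of 5 mod 9 is 2 (since 5·2 = 10 = 1·9 + 1), so t ≡ 2·7 = 14 ≡ 5 (mod 9).
    Then x = 1 + 5·5 = 26, valid modulo lcm(5, 9) = 45: x ≡ 26 (mod 45).
  Combine with x ≡ 7 (mod 8): since gcd(45, 8) = 1, we get a unique residue mod 360.
    Write x = 26 + 45·t and substitute into x ≡ 7 (mod 8): 45·t ≡ 7 − 26 = -19 (mod 8).
    Reduce coefficients mod 8: 5·t ≡ 5 (mod 8).
    The inverse of 5 mod 8 is 5 (since 5·5 = 25 = 3·8 + 1), so t ≡ 5·5 = 25 ≡ 1 (mod 8).
    Then x = 26 + 45·1 = 71, valid modulo lcm(45, 8) = 360: x ≡ 71 (mod 360).
Verify: 71 mod 5 = 1 ✓, 71 mod 9 = 8 ✓, 71 mod 8 = 7 ✓.

x ≡ 71 (mod 360).


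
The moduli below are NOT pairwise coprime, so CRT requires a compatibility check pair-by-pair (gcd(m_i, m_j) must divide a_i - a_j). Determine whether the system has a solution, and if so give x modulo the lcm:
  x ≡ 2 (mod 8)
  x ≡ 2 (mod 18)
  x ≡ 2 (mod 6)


Moduli 8, 18, 6 are not pairwise coprime, so CRT works modulo lcm(m_i) when all pairwise compatibility conditions hold.
Pairwise compatibility: gcd(m_i, m_j) must divide a_i - a_j for every pair.
Merge one congruence at a time:
  Start: x ≡ 2 (mod 8).
  Combine with x ≡ 2 (mod 18): gcd(8, 18) = 2; 2 - 2 = 0, which IS divisible by 2, so compatible.
    Write x = 2 + 8·t and substitute into x ≡ 2 (mod 18): 8·t ≡ 2 − 2 = 0 (mod 18).
    Divide the congruence (and modulus) by g = 2: 4·t ≡ 0 (mod 9).
    The inverse of 4 mod 9 is 7 (since 4·7 = 28 = 3·9 + 1), so t ≡ 7·0 = 0 ≡ 0 (mod 9).
    Then x = 2 + 8·0 = 2, valid modulo lcm(8, 18) = 72: x ≡ 2 (mod 72).
  Combine with x ≡ 2 (mod 6): gcd(72, 6) = 6; 2 - 2 = 0, which IS divisible by 6, so compatible.
    Write x = 2 + 72·t and substitute into x ≡ 2 (mod 6): 72·t ≡ 2 − 2 = 0 (mod 6).
    Divide the congruence (and modulus) by g = 6: 12·t ≡ 0 (mod 1).
    Modulo 1 every t works; take t = 0.
    Then x = 2 + 72·0 = 2, valid modulo lcm(72, 6) = 72: x ≡ 2 (mod 72).
Verify: 2 mod 8 = 2, 2 mod 18 = 2, 2 mod 6 = 2.

x ≡ 2 (mod 72).


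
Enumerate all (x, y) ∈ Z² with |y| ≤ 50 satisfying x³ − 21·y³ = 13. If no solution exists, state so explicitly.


The equation is x³ - 21y³ = 13. For fixed y, x³ = 21·y³ + 13, so a solution requires the RHS to be a perfect cube.
Strategy: iterate y from -50 to 50, compute RHS = 21·y³ + 13, and check whether it is a (positive or negative) perfect cube.
Check small values of y:
  y = 0: RHS = 13 is not a perfect cube.
  y = 1: RHS = 34 is not a perfect cube.
  y = -1: RHS = -8 = (-2)³ ⇒ x = -2 works.
  y = 2: RHS = 181 is not a perfect cube.
  y = -2: RHS = -155 is not a perfect cube.
  y = 3: RHS = 580 is not a perfect cube.
  y = -3: RHS = -554 is not a perfect cube.
Continuing, at y = -4: RHS = -1331 = (-11)³ ⇒ x = -11 works.
Searching the remaining y in |y| ≤ 50 finds no further solutions.
Collected solutions: (-2, -1), (-11, -4).

Solutions (with |y| ≤ 50): (-2, -1), (-11, -4).


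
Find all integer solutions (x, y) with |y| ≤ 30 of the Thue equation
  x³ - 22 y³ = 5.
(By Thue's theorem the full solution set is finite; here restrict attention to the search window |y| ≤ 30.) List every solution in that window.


The equation is x³ - 22y³ = 5. For fixed y, x³ = 22·y³ + 5, so a solution requires the RHS to be a perfect cube.
Strategy: iterate y from -30 to 30, compute RHS = 22·y³ + 5, and check whether it is a (positive or negative) perfect cube.
Check small values of y:
  y = 0: RHS = 5 is not a perfect cube.
  y = 1: RHS = 27 = (3)³ ⇒ x = 3 works.
  y = -1: RHS = -17 is not a perfect cube.
  y = 2: RHS = 181 is not a perfect cube.
  y = -2: RHS = -171 is not a perfect cube.
  y = 3: RHS = 599 is not a perfect cube.
  y = -3: RHS = -589 is not a perfect cube.
Continuing the search up to |y| = 30 finds no further solutions beyond those listed.
Collected solutions: (3, 1).

Solutions (with |y| ≤ 30): (3, 1).


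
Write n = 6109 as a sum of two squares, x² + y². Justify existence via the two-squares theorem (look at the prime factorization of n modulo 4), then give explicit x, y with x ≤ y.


Step 1: Factor n = 6109 = 41 · 149.
Step 2: Check the mod-4 condition on each prime factor: 41 ≡ 1 (mod 4), exponent 1; 149 ≡ 1 (mod 4), exponent 1.
All primes ≡ 3 (mod 4) appear to even exponent (or don't appear), so by the two-squares theorem n IS expressible as a sum of two squares.
Step 3: Build a representation. Here n = 41 · 149 is a product of primes ≡ 1 (mod 4). Each prime p ≡ 1 (mod 4) is itself a sum of two squares; find a² by testing p − a² for a perfect square:
  41: 41 − 1² = 40, 41 − 2² = 37, 41 − 3² = 32, 41 − 4² = 25 = 5² ⇒ 41 = 4² + 5².
  149: 149 − 1² = 148, 149 − 2² = 145, 149 − 3² = 140, 149 − 4² = 133, 149 − 5² = 124, 149 − 6² = 113, 149 − 7² = 100 = 10² ⇒ 149 = 7² + 10².
  Combine using the Brahmagupta–Fibonacci identity (a² + b²)(c² + d²) = (ac − bd)² + (ad + bc)² = (ac + bd)² + (ad − bc)²:
  41 · 149 = 6109: from (4² + 5²)(7² + 10²), take (4·7 − 5·10, 4·10 + 5·7) = (28 − 50, 40 + 35) = (-22, 75); dropping signs (only squares matter) gives (22, 75); check 22² + 75² = 484 + 5625 = 6109 ✓.
Step 4: Order so x ≤ y and verify: 22² + 75² = 484 + 5625 = 6109 = n. ✓

n = 6109 = 22² + 75² (one valid representation with x ≤ y).


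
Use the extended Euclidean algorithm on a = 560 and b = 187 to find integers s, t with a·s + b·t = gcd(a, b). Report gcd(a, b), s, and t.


Euclidean algorithm on (560, 187) — divide until remainder is 0:
  560 = 2 · 187 + 186
  187 = 1 · 186 + 1
  186 = 186 · 1 + 0
gcd(560, 187) = 1.
Track Bezout coefficients alongside the remainders: start with r₀ = 560 = a·1 + b·0 (s = 1, t = 0) and r₁ = 187 = a·0 + b·1 (s = 0, t = 1); each new remainder r_{k+1} = r_{k-1} − q_k·r_k inherits s_{k+1} = s_{k-1} − q_k·s_k, t_{k+1} = t_{k-1} − q_k·t_k, so r_k = a·s_k + b·t_k at every step:
  q = 2: r = 186, s = 1 − 2·0 = 1, t = 0 − 2·1 = -2  (check: 560·1 + 187·(-2) = 186)
  q = 1: r = 1, s = 0 − 1·1 = -1, t = 1 − 1·(-2) = 3  (check: 560·(-1) + 187·3 = 1)
The row with r = 1 (the gcd) gives the Bezout coefficients s = -1, t = 3.
Result: 560 · (-1) + 187 · (3) = 1.

gcd(560, 187) = 1; s = -1, t = 3 (check: 560·(-1) + 187·3 = 1).


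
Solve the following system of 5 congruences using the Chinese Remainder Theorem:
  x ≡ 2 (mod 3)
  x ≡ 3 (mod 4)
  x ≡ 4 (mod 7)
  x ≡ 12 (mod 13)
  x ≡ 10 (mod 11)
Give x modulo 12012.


Product of moduli M = 3 · 4 · 7 · 13 · 11 = 12012.
Merge one congruence at a time:
  Start: x ≡ 2 (mod 3).
  Combine with x ≡ 3 (mod 4); new modulus lcm = 12.
    Write x = 2 + 3·t and substitute into x ≡ 3 (mod 4): 3·t ≡ 3 − 2 = 1 (mod 4).
    The inverse of 3 mod 4 is 3 (since 3·3 = 9 = 2·4 + 1), so t ≡ 3·1 = 3 ≡ 3 (mod 4).
    Then x = 2 + 3·3 = 11, valid modulo lcm(3, 4) = 12: x ≡ 11 (mod 12).
  Combine with x ≡ 4 (mod 7); new modulus lcm = 84.
    Write x = 11 + 12·t and substitute into x ≡ 4 (mod 7): 12·t ≡ 4 − 11 = -7 (mod 7).
    Reduce coefficients mod 7: 5·t ≡ 0 (mod 7).
    The inverse of 5 mod 7 is 3 (since 5·3 = 15 = 2·7 + 1), so t ≡ 3·0 = 0 ≡ 0 (mod 7).
    Then x = 11 + 12·0 = 11, valid modulo lcm(12, 7) = 84: x ≡ 11 (mod 84).
  Combine with x ≡ 12 (mod 13); new modulus lcm = 1092.
    Write x = 11 + 84·t and substitute into x ≡ 12 (mod 13): 84·t ≡ 12 − 11 = 1 (mod 13).
    Reduce coefficients mod 13: 6·t ≡ 1 (mod 13).
    The inverse of 6 mod 13 is 11 (since 6·11 = 66 = 5·13 + 1), so t ≡ 11·1 = 11 ≡ 11 (mod 13).
    Then x = 11 + 84·11 = 935, valid modulo lcm(84, 13) = 1092: x ≡ 935 (mod 1092).
  Combine with x ≡ 10 (mod 11); new modulus lcm = 12012.
    Write x = 935 + 1092·t and substitute into x ≡ 10 (mod 11): 1092·t ≡ 10 − 935 = -925 (mod 11).
    Reduce coefficients mod 11: 3·t ≡ 10 (mod 11).
    The inverse of 3 mod 11 is 4 (since 3·4 = 12 = 1·11 + 1), so t ≡ 4·10 = 40 ≡ 7 (mod 11).
    Then x = 935 + 1092·7 = 8579, valid modulo lcm(1092, 11) = 12012: x ≡ 8579 (mod 12012).
Verify against each original: 8579 mod 3 = 2, 8579 mod 4 = 3, 8579 mod 7 = 4, 8579 mod 13 = 12, 8579 mod 11 = 10.

x ≡ 8579 (mod 12012).


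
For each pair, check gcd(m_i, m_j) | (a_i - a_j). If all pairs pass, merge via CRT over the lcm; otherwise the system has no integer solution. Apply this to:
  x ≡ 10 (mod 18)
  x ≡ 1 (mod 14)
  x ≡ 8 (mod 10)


Moduli 18, 14, 10 are not pairwise coprime, so CRT works modulo lcm(m_i) when all pairwise compatibility conditions hold.
Pairwise compatibility: gcd(m_i, m_j) must divide a_i - a_j for every pair.
Merge one congruence at a time:
  Start: x ≡ 10 (mod 18).
  Combine with x ≡ 1 (mod 14): gcd(18, 14) = 2, and 1 - 10 = -9 is NOT divisible by 2.
    ⇒ system is inconsistent (no integer solution).

No solution (the system is inconsistent).


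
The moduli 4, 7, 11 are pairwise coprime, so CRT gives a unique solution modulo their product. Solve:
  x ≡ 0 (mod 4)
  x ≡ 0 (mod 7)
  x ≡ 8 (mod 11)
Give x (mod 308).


Moduli 4, 7, 11 are pairwise coprime; by CRT there is a unique solution modulo M = 4 · 7 · 11 = 308.
Solve pairwise, accumulating the modulus:
  Start with x ≡ 0 (mod 4).
  Combine with x ≡ 0 (mod 7): since gcd(4, 7) = 1, we get a unique residue mod 28.
    Write x = 0 + 4·t and substitute into x ≡ 0 (mod 7): 4·t ≡ 0 − 0 = 0 (mod 7).
    The inverse of 4 mod 7 is 2 (since 4·2 = 8 = 1·7 + 1), so t ≡ 2·0 = 0 ≡ 0 (mod 7).
    Then x = 0 + 4·0 = 0, valid modulo lcm(4, 7) = 28: x ≡ 0 (mod 28).
  Combine with x ≡ 8 (mod 11): since gcd(28, 11) = 1, we get a unique residue mod 308.
    Write x = 0 + 28·t and substitute into x ≡ 8 (mod 11): 28·t ≡ 8 − 0 = 8 (mod 11).
    Reduce coefficients mod 11: 6·t ≡ 8 (mod 11).
    The inverse of 6 mod 11 is 2 (since 6·2 = 12 = 1·11 + 1), so t ≡ 2·8 = 16 ≡ 5 (mod 11).
    Then x = 0 + 28·5 = 140, valid modulo lcm(28, 11) = 308: x ≡ 140 (mod 308).
Verify: 140 mod 4 = 0 ✓, 140 mod 7 = 0 ✓, 140 mod 11 = 8 ✓.

x ≡ 140 (mod 308).


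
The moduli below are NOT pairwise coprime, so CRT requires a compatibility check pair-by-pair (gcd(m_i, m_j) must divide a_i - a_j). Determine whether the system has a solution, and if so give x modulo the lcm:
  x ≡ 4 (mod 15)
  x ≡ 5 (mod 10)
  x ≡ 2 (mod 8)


Moduli 15, 10, 8 are not pairwise coprime, so CRT works modulo lcm(m_i) when all pairwise compatibility conditions hold.
Pairwise compatibility: gcd(m_i, m_j) must divide a_i - a_j for every pair.
Merge one congruence at a time:
  Start: x ≡ 4 (mod 15).
  Combine with x ≡ 5 (mod 10): gcd(15, 10) = 5, and 5 - 4 = 1 is NOT divisible by 5.
    ⇒ system is inconsistent (no integer solution).

No solution (the system is inconsistent).


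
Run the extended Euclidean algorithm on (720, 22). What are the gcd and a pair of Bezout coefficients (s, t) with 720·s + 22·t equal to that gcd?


Euclidean algorithm on (720, 22) — divide until remainder is 0:
  720 = 32 · 22 + 16
  22 = 1 · 16 + 6
  16 = 2 · 6 + 4
  6 = 1 · 4 + 2
  4 = 2 · 2 + 0
gcd(720, 22) = 2.
Track Bezout coefficients alongside the remainders: start with r₀ = 720 = a·1 + b·0 (s = 1, t = 0) and r₁ = 22 = a·0 + b·1 (s = 0, t = 1); each new remainder r_{k+1} = r_{k-1} − q_k·r_k inherits s_{k+1} = s_{k-1} − q_k·s_k, t_{k+1} = t_{k-1} − q_k·t_k, so r_k = a·s_k + b·t_k at every step:
  q = 32: r = 16, s = 1 − 32·0 = 1, t = 0 − 32·1 = -32  (check: 720·1 + 22·(-32) = 16)
  q = 1: r = 6, s = 0 − 1·1 = -1, t = 1 − 1·(-32) = 33  (check: 720·(-1) + 22·33 = 6)
  q = 2: r = 4, s = 1 − 2·(-1) = 3, t = -32 − 2·33 = -98  (check: 720·3 + 22·(-98) = 4)
  q = 1: r = 2, s = -1 − 1·3 = -4, t = 33 − 1·(-98) = 131  (check: 720·(-4) + 22·131 = 2)
The row with r = 2 (the gcd) gives the Bezout coefficients s = -4, t = 131.
Result: 720 · (-4) + 22 · (131) = 2.

gcd(720, 22) = 2; s = -4, t = 131 (check: 720·(-4) + 22·131 = 2).


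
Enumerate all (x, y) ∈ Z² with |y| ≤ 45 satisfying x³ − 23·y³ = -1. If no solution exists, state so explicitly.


The equation is x³ - 23y³ = -1. For fixed y, x³ = 23·y³ − 1, so a solution requires the RHS to be a perfect cube.
Strategy: iterate y from -45 to 45, compute RHS = 23·y³ − 1, and check whether it is a (positive or negative) perfect cube.
Check small values of y:
  y = 0: RHS = -1 = (-1)³ ⇒ x = -1 works.
  y = 1: RHS = 22 is not a perfect cube.
  y = -1: RHS = -24 is not a perfect cube.
  y = 2: RHS = 183 is not a perfect cube.
  y = -2: RHS = -185 is not a perfect cube.
  y = 3: RHS = 620 is not a perfect cube.
  y = -3: RHS = -622 is not a perfect cube.
Continuing the search up to |y| = 45 finds no further solutions beyond those listed.
Collected solutions: (-1, 0).

Solutions (with |y| ≤ 45): (-1, 0).


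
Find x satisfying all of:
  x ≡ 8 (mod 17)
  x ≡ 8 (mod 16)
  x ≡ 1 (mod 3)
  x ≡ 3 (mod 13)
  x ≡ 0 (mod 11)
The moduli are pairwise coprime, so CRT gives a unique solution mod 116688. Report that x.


Product of moduli M = 17 · 16 · 3 · 13 · 11 = 116688.
Merge one congruence at a time:
  Start: x ≡ 8 (mod 17).
  Combine with x ≡ 8 (mod 16); new modulus lcm = 272.
    Write x = 8 + 17·t and substitute into x ≡ 8 (mod 16): 17·t ≡ 8 − 8 = 0 (mod 16).
    Reduce coefficients mod 16: 1·t ≡ 0 (mod 16).
    So t ≡ 0 (mod 16).
    Then x = 8 + 17·0 = 8, valid modulo lcm(17, 16) = 272: x ≡ 8 (mod 272).
  Combine with x ≡ 1 (mod 3); new modulus lcm = 816.
    Write x = 8 + 272·t and substitute into x ≡ 1 (mod 3): 272·t ≡ 1 − 8 = -7 (mod 3).
    Reduce coefficients mod 3: 2·t ≡ 2 (mod 3).
    The inverse of 2 mod 3 is 2 (since 2·2 = 4 = 1·3 + 1), so t ≡ 2·2 = 4 ≡ 1 (mod 3).
    Then x = 8 + 272·1 = 280, valid modulo lcm(272, 3) = 816: x ≡ 280 (mod 816).
  Combine with x ≡ 3 (mod 13); new modulus lcm = 10608.
    Write x = 280 + 816·t and substitute into x ≡ 3 (mod 13): 816·t ≡ 3 − 280 = -277 (mod 13).
    Reduce coefficients mod 13: 10·t ≡ 9 (mod 13).
    The inverse of 10 mod 13 is 4 (since 10·4 = 40 = 3·13 + 1), so t ≡ 4·9 = 36 ≡ 10 (mod 13).
    Then x = 280 + 816·10 = 8440, valid modulo lcm(816, 13) = 10608: x ≡ 8440 (mod 10608).
  Combine with x ≡ 0 (mod 11); new modulus lcm = 116688.
    Write x = 8440 + 10608·t and substitute into x ≡ 0 (mod 11): 10608·t ≡ 0 − 8440 = -8440 (mod 11).
    Reduce coefficients mod 11: 4·t ≡ 8 (mod 11).
    The inverse of 4 mod 11 is 3 (since 4·3 = 12 = 1·11 + 1), so t ≡ 3·8 = 24 ≡ 2 (mod 11).
    Then x = 8440 + 10608·2 = 29656, valid modulo lcm(10608, 11) = 116688: x ≡ 29656 (mod 116688).
Verify against each original: 29656 mod 17 = 8, 29656 mod 16 = 8, 29656 mod 3 = 1, 29656 mod 13 = 3, 29656 mod 11 = 0.

x ≡ 29656 (mod 116688).


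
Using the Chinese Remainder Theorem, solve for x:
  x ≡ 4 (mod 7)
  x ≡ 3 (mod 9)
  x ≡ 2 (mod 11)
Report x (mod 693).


Moduli 7, 9, 11 are pairwise coprime; by CRT there is a unique solution modulo M = 7 · 9 · 11 = 693.
Solve pairwise, accumulating the modulus:
  Start with x ≡ 4 (mod 7).
  Combine with x ≡ 3 (mod 9): since gcd(7, 9) = 1, we get a unique residue mod 63.
    Write x = 4 + 7·t and substitute into x ≡ 3 (mod 9): 7·t ≡ 3 − 4 = -1 (mod 9).
    Reduce coefficients mod 9: 7·t ≡ 8 (mod 9).
    The inverse of 7 mod 9 is 4 (since 7·4 = 28 = 3·9 + 1), so t ≡ 4·8 = 32 ≡ 5 (mod 9).
    Then x = 4 + 7·5 = 39, valid modulo lcm(7, 9) = 63: x ≡ 39 (mod 63).
  Combine with x ≡ 2 (mod 11): since gcd(63, 11) = 1, we get a unique residue mod 693.
    Write x = 39 + 63·t and substitute into x ≡ 2 (mod 11): 63·t ≡ 2 − 39 = -37 (mod 11).
    Reduce coefficients mod 11: 8·t ≡ 7 (mod 11).
    The inverse of 8 mod 11 is 7 (since 8·7 = 56 = 5·11 + 1), so t ≡ 7·7 = 49 ≡ 5 (mod 11).
    Then x = 39 + 63·5 = 354, valid modulo lcm(63, 11) = 693: x ≡ 354 (mod 693).
Verify: 354 mod 7 = 4 ✓, 354 mod 9 = 3 ✓, 354 mod 11 = 2 ✓.

x ≡ 354 (mod 693).


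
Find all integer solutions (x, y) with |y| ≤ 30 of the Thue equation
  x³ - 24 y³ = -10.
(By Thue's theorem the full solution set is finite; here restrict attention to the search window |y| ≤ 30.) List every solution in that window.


The equation is x³ - 24y³ = -10. For fixed y, x³ = 24·y³ − 10, so a solution requires the RHS to be a perfect cube.
Strategy: iterate y from -30 to 30, compute RHS = 24·y³ − 10, and check whether it is a (positive or negative) perfect cube.
Check small values of y:
  y = 0: RHS = -10 is not a perfect cube.
  y = 1: RHS = 14 is not a perfect cube.
  y = -1: RHS = -34 is not a perfect cube.
  y = 2: RHS = 182 is not a perfect cube.
  y = -2: RHS = -202 is not a perfect cube.
  y = 3: RHS = 638 is not a perfect cube.
  y = -3: RHS = -658 is not a perfect cube.
Continuing the search up to |y| = 30 finds no solutions either.
No (x, y) in the scanned range satisfies the equation.

No integer solutions with |y| ≤ 30.


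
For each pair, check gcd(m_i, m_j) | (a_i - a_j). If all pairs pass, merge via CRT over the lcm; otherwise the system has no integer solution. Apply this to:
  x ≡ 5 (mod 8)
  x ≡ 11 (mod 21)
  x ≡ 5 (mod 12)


Moduli 8, 21, 12 are not pairwise coprime, so CRT works modulo lcm(m_i) when all pairwise compatibility conditions hold.
Pairwise compatibility: gcd(m_i, m_j) must divide a_i - a_j for every pair.
Merge one congruence at a time:
  Start: x ≡ 5 (mod 8).
  Combine with x ≡ 11 (mod 21): gcd(8, 21) = 1; 11 - 5 = 6, which IS divisible by 1, so compatible.
    Write x = 5 + 8·t and substitute into x ≡ 11 (mod 21): 8·t ≡ 11 − 5 = 6 (mod 21).
    The inverse of 8 mod 21 is 8 (since 8·8 = 64 = 3·21 + 1), so t ≡ 8·6 = 48 ≡ 6 (mod 21).
    Then x = 5 + 8·6 = 53, valid modulo lcm(8, 21) = 168: x ≡ 53 (mod 168).
  Combine with x ≡ 5 (mod 12): gcd(168, 12) = 12; 5 - 53 = -48, which IS divisible by 12, so compatible.
    Write x = 53 + 168·t and substitute into x ≡ 5 (mod 12): 168·t ≡ 5 − 53 = -48 (mod 12).
    Divide the congruence (and modulus) by g = 12: 14·t ≡ -4 (mod 1).
    Modulo 1 every t works; take t = 0.
    Then x = 53 + 168·0 = 53, valid modulo lcm(168, 12) = 168: x ≡ 53 (mod 168).
Verify: 53 mod 8 = 5, 53 mod 21 = 11, 53 mod 12 = 5.

x ≡ 53 (mod 168).


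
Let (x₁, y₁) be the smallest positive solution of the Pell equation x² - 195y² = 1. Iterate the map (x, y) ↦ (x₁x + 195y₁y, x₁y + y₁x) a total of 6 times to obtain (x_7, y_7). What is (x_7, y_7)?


Step 1: Find the fundamental solution (x₁, y₁) of x² - 195y² = 1.
  Expand √195 as a continued fraction. a₀ = ⌊√195⌋ = 13; iterate m_{k+1} = d_k·a_k − m_k, d_{k+1} = (195 − m_{k+1}²)/d_k, a_{k+1} = ⌊(a₀ + m_{k+1})/d_{k+1}⌋ (starting m₀ = 0, d₀ = 1), with convergents p_k = a_k·p_{k-1} + p_{k-2}, q_k = a_k·q_{k-1} + q_{k-2} (p₋₁ = 1, q₋₁ = 0):
  k = 0: a₀ = 13; p₀/q₀ = 13/1; p₀² − 195·q₀² = 169 − 195 = -26.
  k = 1: m = 13, d = 26, a = ⌊(13 + 13)/26⌋ = 1; p/q = (1·13 + 1)/(1·1 + 0) = 14/1; p² − 195·q² = 196 − 195 = 1.
  The first convergent with p² − 195·q² = 1 gives the fundamental solution (x₁, y₁) = (14, 1).
Step 2: Apply the recurrence (x_{n+1}, y_{n+1}) = (x₁x_n + 195y₁y_n, x₁y_n + y₁x_n) repeatedly.
  From (x_1, y_1) = (14, 1): x_2 = 14·14 + 195·1·1 = 391; y_2 = 14·1 + 1·14 = 28.
  From (x_2, y_2) = (391, 28): x_3 = 14·391 + 195·1·28 = 10934; y_3 = 14·28 + 1·391 = 783.
  From (x_3, y_3) = (10934, 783): x_4 = 14·10934 + 195·1·783 = 305761; y_4 = 14·783 + 1·10934 = 21896.
  From (x_4, y_4) = (305761, 21896): x_5 = 14·305761 + 195·1·21896 = 8550374; y_5 = 14·21896 + 1·305761 = 612305.
  From (x_5, y_5) = (8550374, 612305): x_6 = 14·8550374 + 195·1·612305 = 239104711; y_6 = 14·612305 + 1·8550374 = 17122644.
  From (x_6, y_6) = (239104711, 17122644): x_7 = 14·239104711 + 195·1·17122644 = 6686381534; y_7 = 14·17122644 + 1·239104711 = 478821727.
Step 3: Verify x_7² - 195·y_7² = 44707698018216193156 - 44707698018216193155 = 1 (should be 1). ✓

(x_1, y_1) = (14, 1); (x_7, y_7) = (6686381534, 478821727).


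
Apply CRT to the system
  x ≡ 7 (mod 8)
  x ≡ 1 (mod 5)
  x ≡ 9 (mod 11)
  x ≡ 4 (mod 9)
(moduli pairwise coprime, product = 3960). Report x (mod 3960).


Product of moduli M = 8 · 5 · 11 · 9 = 3960.
Merge one congruence at a time:
  Start: x ≡ 7 (mod 8).
  Combine with x ≡ 1 (mod 5); new modulus lcm = 40.
    Write x = 7 + 8·t and substitute into x ≡ 1 (mod 5): 8·t ≡ 1 − 7 = -6 (mod 5).
    Reduce coefficients mod 5: 3·t ≡ 4 (mod 5).
    The inverse of 3 mod 5 is 2 (since 3·2 = 6 = 1·5 + 1), so t ≡ 2·4 = 8 ≡ 3 (mod 5).
    Then x = 7 + 8·3 = 31, valid modulo lcm(8, 5) = 40: x ≡ 31 (mod 40).
  Combine with x ≡ 9 (mod 11); new modulus lcm = 440.
    Write x = 31 + 40·t and substitute into x ≡ 9 (mod 11): 40·t ≡ 9 − 31 = -22 (mod 11).
    Reduce coefficients mod 11: 7·t ≡ 0 (mod 11).
    The inverse of 7 mod 11 is 8 (since 7·8 = 56 = 5·11 + 1), so t ≡ 8·0 = 0 ≡ 0 (mod 11).
    Then x = 31 + 40·0 = 31, valid modulo lcm(40, 11) = 440: x ≡ 31 (mod 440).
  Combine with x ≡ 4 (mod 9); new modulus lcm = 3960.
    Write x = 31 + 440·t and substitute into x ≡ 4 (mod 9): 440·t ≡ 4 − 31 = -27 (mod 9).
    Reduce coefficients mod 9: 8·t ≡ 0 (mod 9).
    The inverse of 8 mod 9 is 8 (since 8·8 = 64 = 7·9 + 1), so t ≡ 8·0 = 0 ≡ 0 (mod 9).
    Then x = 31 + 440·0 = 31, valid modulo lcm(440, 9) = 3960: x ≡ 31 (mod 3960).
Verify against each original: 31 mod 8 = 7, 31 mod 5 = 1, 31 mod 11 = 9, 31 mod 9 = 4.

x ≡ 31 (mod 3960).


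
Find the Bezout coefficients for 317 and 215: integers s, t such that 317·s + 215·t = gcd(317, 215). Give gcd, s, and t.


Euclidean algorithm on (317, 215) — divide until remainder is 0:
  317 = 1 · 215 + 102
  215 = 2 · 102 + 11
  102 = 9 · 11 + 3
  11 = 3 · 3 + 2
  3 = 1 · 2 + 1
  2 = 2 · 1 + 0
gcd(317, 215) = 1.
Track Bezout coefficients alongside the remainders: start with r₀ = 317 = a·1 + b·0 (s = 1, t = 0) and r₁ = 215 = a·0 + b·1 (s = 0, t = 1); each new remainder r_{k+1} = r_{k-1} − q_k·r_k inherits s_{k+1} = s_{k-1} − q_k·s_k, t_{k+1} = t_{k-1} − q_k·t_k, so r_k = a·s_k + b·t_k at every step:
  q = 1: r = 102, s = 1 − 1·0 = 1, t = 0 − 1·1 = -1  (check: 317·1 + 215·(-1) = 102)
  q = 2: r = 11, s = 0 − 2·1 = -2, t = 1 − 2·(-1) = 3  (check: 317·(-2) + 215·3 = 11)
  q = 9: r = 3, s = 1 − 9·(-2) = 19, t = -1 − 9·3 = -28  (check: 317·19 + 215·(-28) = 3)
  q = 3: r = 2, s = -2 − 3·19 = -59, t = 3 − 3·(-28) = 87  (check: 317·(-59) + 215·87 = 2)
  q = 1: r = 1, s = 19 − 1·(-59) = 78, t = -28 − 1·87 = -115  (check: 317·78 + 215·(-115) = 1)
The row with r = 1 (the gcd) gives the Bezout coefficients s = 78, t = -115.
Result: 317 · (78) + 215 · (-115) = 1.

gcd(317, 215) = 1; s = 78, t = -115 (check: 317·78 + 215·(-115) = 1).


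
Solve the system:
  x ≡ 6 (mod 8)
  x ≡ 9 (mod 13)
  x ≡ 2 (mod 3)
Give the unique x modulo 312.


Moduli 8, 13, 3 are pairwise coprime; by CRT there is a unique solution modulo M = 8 · 13 · 3 = 312.
Solve pairwise, accumulating the modulus:
  Start with x ≡ 6 (mod 8).
  Combine with x ≡ 9 (mod 13): since gcd(8, 13) = 1, we get a unique residue mod 104.
    Write x = 6 + 8·t and substitute into x ≡ 9 (mod 13): 8·t ≡ 9 − 6 = 3 (mod 13).
    The inverse of 8 mod 13 is 5 (since 8·5 = 40 = 3·13 + 1), so t ≡ 5·3 = 15 ≡ 2 (mod 13).
    Then x = 6 + 8·2 = 22, valid modulo lcm(8, 13) = 104: x ≡ 22 (mod 104).
  Combine with x ≡ 2 (mod 3): since gcd(104, 3) = 1, we get a unique residue mod 312.
    Write x = 22 + 104·t and substitute into x ≡ 2 (mod 3): 104·t ≡ 2 − 22 = -20 (mod 3).
    Reduce coefficients mod 3: 2·t ≡ 1 (mod 3).
    The inverse of 2 mod 3 is 2 (since 2·2 = 4 = 1·3 + 1), so t ≡ 2·1 = 2 ≡ 2 (mod 3).
    Then x = 22 + 104·2 = 230, valid modulo lcm(104, 3) = 312: x ≡ 230 (mod 312).
Verify: 230 mod 8 = 6 ✓, 230 mod 13 = 9 ✓, 230 mod 3 = 2 ✓.

x ≡ 230 (mod 312).


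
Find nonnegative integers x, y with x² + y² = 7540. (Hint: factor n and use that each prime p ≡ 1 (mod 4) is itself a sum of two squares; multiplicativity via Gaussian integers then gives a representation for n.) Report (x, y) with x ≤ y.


Step 1: Factor n = 7540 = 2^2 · 5 · 13 · 29.
Step 2: Check the mod-4 condition on each prime factor: 2 = 2 (special); 5 ≡ 1 (mod 4), exponent 1; 13 ≡ 1 (mod 4), exponent 1; 29 ≡ 1 (mod 4), exponent 1.
All primes ≡ 3 (mod 4) appear to even exponent (or don't appear), so by the two-squares theorem n IS expressible as a sum of two squares.
Step 3: Build a representation. Group n = k² · m with k = 2 and m = 5 · 13 · 29 = 1885 (a product of primes ≡ 1 (mod 4)); a representation of m scales to one of n via (k·x)² + (k·y)² = k²(x² + y²). Each prime p ≡ 1 (mod 4) is itself a sum of two squares; find a² by testing p − a² for a perfect square:
  5: 5 − 1² = 4 = 2² ⇒ 5 = 1² + 2².
  13: 13 − 1² = 12, 13 − 2² = 9 = 3² ⇒ 13 = 2² + 3².
  29: 29 − 1² = 28, 29 − 2² = 25 = 5² ⇒ 29 = 2² + 5².
  Combine using the Brahmagupta–Fibonacci identity (a² + b²)(c² + d²) = (ac − bd)² + (ad + bc)² = (ac + bd)² + (ad − bc)²:
  5 · 13 = 65: from (1² + 2²)(2² + 3²), take (1·2 − 2·3, 1·3 + 2·2) = (2 − 6, 3 + 4) = (-4, 7); dropping signs (only squares matter) gives (4, 7); check 4² + 7² = 16 + 49 = 65 ✓.
  65 · 29 = 1885: from (4² + 7²)(2² + 5²), take (4·2 − 7·5, 4·5 + 7·2) = (8 − 35, 20 + 14) = (-27, 34); dropping signs (only squares matter) gives (27, 34); check 27² + 34² = 729 + 1156 = 1885 ✓.
  Scale by k = 2: (2·27, 2·34) = (54, 68).
Step 4: Order so x ≤ y and verify: 54² + 68² = 2916 + 4624 = 7540 = n. ✓

n = 7540 = 54² + 68² (one valid representation with x ≤ y).
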